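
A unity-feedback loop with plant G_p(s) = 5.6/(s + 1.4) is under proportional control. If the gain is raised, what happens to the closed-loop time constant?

The closed-loop bandwidth 1.4+K_p·5.6 grows with K_p, so τ shrinks.

decrease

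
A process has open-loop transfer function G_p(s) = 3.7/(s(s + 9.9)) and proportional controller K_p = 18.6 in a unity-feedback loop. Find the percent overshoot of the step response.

9.67%

Closed-loop characteristic equation: s² + 9.9s + 68.82 = 0, so ω_n = 8.296 rad/s and ζ = 9.9/(2·8.296) = 0.5967.
%OS = 100·exp(−πζ/√(1−ζ²)) = 100·exp(−π·0.5967/√0.644) = 9.67%.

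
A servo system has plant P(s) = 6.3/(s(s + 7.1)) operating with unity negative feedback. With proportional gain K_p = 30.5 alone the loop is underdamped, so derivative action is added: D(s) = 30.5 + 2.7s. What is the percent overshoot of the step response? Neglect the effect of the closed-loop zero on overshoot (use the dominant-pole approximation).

0.395%

Forward path: (30.5 + 2.7s)·6.3/(s(s+7.1)). The closed-loop characteristic equation is s² + (7.1 + 6.3·2.7)s + 6.3·30.5 = 0.
That is s² + 24.11s + 192.2 = 0, so ω_n = 13.86 rad/s and ζ = 24.11/(2·13.86) = 0.8697.
%OS = 100·exp(−πζ/√(1−ζ²)) = 0.395%.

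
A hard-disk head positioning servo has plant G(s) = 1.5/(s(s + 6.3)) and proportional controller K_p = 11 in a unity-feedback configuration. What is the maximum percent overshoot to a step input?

2.11%

Closed-loop characteristic equation: s² + 6.3s + 16.5 = 0, so ω_n = 4.062 rad/s and ζ = 6.3/(2·4.062) = 0.7755.
%OS = 100·exp(−πζ/√(1−ζ²)) = 100·exp(−π·0.7755/√0.3986) = 2.11%.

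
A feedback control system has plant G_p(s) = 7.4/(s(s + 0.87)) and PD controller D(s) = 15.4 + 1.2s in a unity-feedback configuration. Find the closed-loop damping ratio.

Forward path: (15.4 + 1.2s)·7.4/(s(s+0.87)). The closed-loop characteristic equation is s² + (0.87 + 7.4·1.2)s + 7.4·15.4 = 0.
That is s² + 9.75s + 114 = 0, so ω_n = 10.68 rad/s and ζ = 9.75/(2·10.68) = 0.4567.

ζ = 0.457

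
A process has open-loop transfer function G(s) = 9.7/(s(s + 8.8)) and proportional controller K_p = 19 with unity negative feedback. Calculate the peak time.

T_p = 0.245 s

Closed-loop characteristic equation: s² + 8.8s + 184.3 = 0, so ω_n = 13.58 rad/s and ζ = 8.8/(2·13.58) = 0.3241.
Damped frequency ω_d = ω_n√(1−ζ²) = 12.84 rad/s, so peak time T_p = π/ω_d = 0.245 s.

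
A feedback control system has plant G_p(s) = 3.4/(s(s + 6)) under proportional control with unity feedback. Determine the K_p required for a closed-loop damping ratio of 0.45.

Closed-loop characteristic equation: s² + 6s + K_p·3.4 = 0.
So ω_n = √(3.4K_p) and 2ζω_n = 6, giving ζ = 6/(2√(3.4K_p)).
Setting ζ = 0.45: √(3.4K_p) = 6/(2·0.45) = 6.667, so K_p = 44.44/3.4 = 13.1.

K_p = 13.1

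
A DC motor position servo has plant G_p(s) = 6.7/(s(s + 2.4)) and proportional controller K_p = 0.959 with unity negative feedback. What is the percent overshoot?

18.5%

The closed-loop denominator s² + 2.4s + 6.425 gives ω_n = √6.425 = 2.535 and ζ = 2.4/(2ω_n) = 0.4734.
%OS = 100·exp(−πζ/√(1−ζ²)) = 100·exp(−π·0.4734/√0.7759) = 18.5%.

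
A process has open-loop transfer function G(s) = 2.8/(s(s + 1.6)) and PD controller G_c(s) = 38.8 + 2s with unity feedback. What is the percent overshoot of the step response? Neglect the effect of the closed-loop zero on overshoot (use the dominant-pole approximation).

31.5%

Forward path: (38.8 + 2s)·2.8/(s(s+1.6)). The closed-loop characteristic equation is s² + (1.6 + 2.8·2)s + 2.8·38.8 = 0.
That is s² + 7.2s + 108.6 = 0, so ω_n = 10.42 rad/s and ζ = 7.2/(2·10.42) = 0.3454.
%OS = 100·exp(−πζ/√(1−ζ²)) = 31.5%.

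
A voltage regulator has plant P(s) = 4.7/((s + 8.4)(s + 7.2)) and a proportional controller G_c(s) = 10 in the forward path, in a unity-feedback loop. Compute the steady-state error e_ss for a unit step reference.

The loop is type 0. Static position error constant K_pos = G_c(0)·P(0) = 10·0.07771 = 0.7771.
Steady-state error to a unit step: e_ss = 1/(1+K_pos) = 1/1.777 = 0.563.

0.563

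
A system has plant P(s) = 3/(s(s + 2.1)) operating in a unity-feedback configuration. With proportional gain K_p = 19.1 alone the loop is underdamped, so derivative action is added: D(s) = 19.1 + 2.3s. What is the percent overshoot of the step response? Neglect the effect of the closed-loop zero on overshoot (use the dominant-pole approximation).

9.8%

Forward path: (19.1 + 2.3s)·3/(s(s+2.1)). The closed-loop characteristic equation is s² + (2.1 + 3·2.3)s + 3·19.1 = 0.
That is s² + 9s + 57.3 = 0, so ω_n = 7.57 rad/s and ζ = 9/(2·7.57) = 0.5945.
%OS = 100·exp(−πζ/√(1−ζ²)) = 9.8%.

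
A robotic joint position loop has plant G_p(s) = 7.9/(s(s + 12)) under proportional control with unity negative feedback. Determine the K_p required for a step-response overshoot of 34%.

From %OS = 100·exp(−πζ/√(1−ζ²)) = 34%, ζ = −ln(0.34)/√(π²+ln²(0.34)) = 0.3248.
Characteristic equation s² + 12s + 7.9K_p = 0 gives ζ = 12/(2√(7.9K_p)).
Setting ζ = 0.3248: √(7.9K_p) = 12/(2·0.3248) = 18.47, so K_p = 341.3/7.9 = 43.2.

K_p = 43.2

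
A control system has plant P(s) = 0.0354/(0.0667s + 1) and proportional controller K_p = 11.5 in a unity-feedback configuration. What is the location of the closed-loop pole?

Closed loop: T(s) = K_p·P/(1+K_p·P) = 0.4071/(0.0667s + 1 + 0.4071), with pole at s = −(1 + 0.4071)/0.0667 = −21.1.

s = -21.1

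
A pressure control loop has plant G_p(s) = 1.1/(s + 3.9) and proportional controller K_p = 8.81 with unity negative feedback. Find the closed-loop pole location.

s = -13.59

Closed-loop transfer function: T(s) = K_p·G_p(s)/(1 + K_p·G_p(s)) = 9.691/(s + 3.9 + 9.691) = 9.691/(s + 13.59).
The closed-loop pole is at s = −13.59.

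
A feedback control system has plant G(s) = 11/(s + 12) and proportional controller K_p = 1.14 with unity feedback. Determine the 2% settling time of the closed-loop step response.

T_s ≈ 0.163 s

Closed-loop transfer function: T(s) = K_p·G(s)/(1 + K_p·G(s)) = 12.54/(s + 12 + 12.54) = 12.54/(s + 24.54).
Time constant τ = 1/24.54 = 0.04075 s, so the 2% settling time is about 4τ = 0.163 s.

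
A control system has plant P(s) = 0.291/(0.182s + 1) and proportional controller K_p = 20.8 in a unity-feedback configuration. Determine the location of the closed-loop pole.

s = -38.75

Closed loop: T(s) = K_p·P/(1+K_p·P) = 6.053/(0.182s + 1 + 6.053), with pole at s = −(1 + 6.053)/0.182 = −38.75.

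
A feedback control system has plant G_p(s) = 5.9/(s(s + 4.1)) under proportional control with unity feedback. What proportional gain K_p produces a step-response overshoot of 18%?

From %OS = 100·exp(−πζ/√(1−ζ²)) = 18%, ζ = −ln(0.18)/√(π²+ln²(0.18)) = 0.4791.
Characteristic equation s² + 4.1s + 5.9K_p = 0 gives ζ = 4.1/(2√(5.9K_p)).
Setting ζ = 0.4791: √(5.9K_p) = 4.1/(2·0.4791) = 4.279, so K_p = 18.31/5.9 = 3.1.

K_p = 3.1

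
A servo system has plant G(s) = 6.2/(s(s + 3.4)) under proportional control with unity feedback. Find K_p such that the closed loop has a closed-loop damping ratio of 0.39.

K_p = 3.06

Closed-loop characteristic equation: s² + 3.4s + K_p·6.2 = 0.
So ω_n = √(6.2K_p) and 2ζω_n = 3.4, giving ζ = 3.4/(2√(6.2K_p)).
Setting ζ = 0.39: √(6.2K_p) = 3.4/(2·0.39) = 4.359, so K_p = 19/6.2 = 3.06.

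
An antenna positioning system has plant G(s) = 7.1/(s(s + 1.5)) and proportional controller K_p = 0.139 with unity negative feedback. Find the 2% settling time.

Closed-loop characteristic equation: s² + 1.5s + 0.9869 = 0, so ω_n = 0.9934 rad/s and ζ = 1.5/(2·0.9934) = 0.755.
2% settling time T_s ≈ 4/(ζω_n) = 4/0.75 = 5.33 s.

T_s ≈ 5.33 s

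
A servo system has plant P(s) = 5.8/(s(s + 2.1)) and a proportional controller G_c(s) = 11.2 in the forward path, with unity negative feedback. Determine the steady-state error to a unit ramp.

The loop has one pole at the origin (type 1). Velocity error constant K_v = lim_{s→0} s·G_c(s)P(s) = 11.2·5.8/2.1 = 30.93.
Steady-state error to a unit ramp: e_ss = 1/K_v = 0.0323.

0.0323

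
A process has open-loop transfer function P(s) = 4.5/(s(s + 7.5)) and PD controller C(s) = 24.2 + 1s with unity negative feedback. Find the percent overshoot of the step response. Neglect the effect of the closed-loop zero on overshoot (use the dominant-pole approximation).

11%

Forward path: (24.2 + 1s)·4.5/(s(s+7.5)). The closed-loop characteristic equation is s² + (7.5 + 4.5·1)s + 4.5·24.2 = 0.
That is s² + 12s + 108.9 = 0, so ω_n = 10.44 rad/s and ζ = 12/(2·10.44) = 0.575.
%OS = 100·exp(−πζ/√(1−ζ²)) = 11%.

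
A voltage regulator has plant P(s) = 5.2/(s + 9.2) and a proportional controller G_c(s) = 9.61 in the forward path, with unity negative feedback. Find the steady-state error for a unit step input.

0.155

The loop is type 0. Static position error constant K_pos = G_c(0)·P(0) = 9.61·0.5652 = 5.432.
Steady-state error to a unit step: e_ss = 1/(1+K_pos) = 1/6.432 = 0.155.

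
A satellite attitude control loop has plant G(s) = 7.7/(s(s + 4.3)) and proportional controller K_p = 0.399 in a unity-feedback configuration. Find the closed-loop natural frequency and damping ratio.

With unity feedback the closed-loop characteristic equation is s² + 4.3s + 0.399·7.7 = s² + 4.3s + 3.072 = 0.
Matching s² + 2ζω_n s + ω_n²: ω_n = √3.072 = 1.753 rad/s and 2ζω_n = 4.3, so ζ = 4.3/(2·1.753) = 1.23.

ω_n = 1.75 rad/s, ζ = 1.23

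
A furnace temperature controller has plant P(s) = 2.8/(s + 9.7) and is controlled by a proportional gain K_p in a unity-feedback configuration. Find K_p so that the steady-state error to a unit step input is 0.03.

K_p = 112

Steady-state error for a unit step on this type-0 loop is 1/(1 + K_p·P(0)).
P(0) = 0.2887. Require 1/(1 + K_p·0.2887) = 0.03, so 1 + 0.2887·K_p = 33.33.
K_p = (33.33 − 1)/0.2887 = 112.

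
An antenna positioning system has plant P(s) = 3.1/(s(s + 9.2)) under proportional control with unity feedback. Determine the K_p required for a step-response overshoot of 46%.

K_p = 119

From %OS = 100·exp(−πζ/√(1−ζ²)) = 46%, ζ = −ln(0.46)/√(π²+ln²(0.46)) = 0.24.
Characteristic equation s² + 9.2s + 3.1K_p = 0 gives ζ = 9.2/(2√(3.1K_p)).
Setting ζ = 0.24: √(3.1K_p) = 9.2/(2·0.24) = 19.17, so K_p = 367.5/3.1 = 119.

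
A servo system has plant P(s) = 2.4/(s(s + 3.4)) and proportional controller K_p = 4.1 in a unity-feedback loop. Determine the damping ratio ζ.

ζ = 0.542

1 + K_p·P(s) = 0 gives s² + 3.4s + 9.84 = 0.
So ω_n² = 9.84 ⇒ ω_n = 3.137 rad/s, and ζ = 3.4/(2ω_n) = 0.542.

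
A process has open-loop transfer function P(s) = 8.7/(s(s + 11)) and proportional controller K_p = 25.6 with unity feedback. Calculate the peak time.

T_p = 0.226 s

The closed-loop denominator s² + 11s + 222.7 gives ω_n = √222.7 = 14.92 and ζ = 11/(2ω_n) = 0.3685.
Damped frequency ω_d = ω_n√(1−ζ²) = 13.87 rad/s, so peak time T_p = π/ω_d = 0.226 s.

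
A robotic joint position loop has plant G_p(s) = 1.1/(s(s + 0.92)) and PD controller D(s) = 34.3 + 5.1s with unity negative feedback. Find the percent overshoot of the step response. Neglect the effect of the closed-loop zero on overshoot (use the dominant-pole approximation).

13.9%

Forward path: (34.3 + 5.1s)·1.1/(s(s+0.92)). The closed-loop characteristic equation is s² + (0.92 + 1.1·5.1)s + 1.1·34.3 = 0.
That is s² + 6.53s + 37.73 = 0, so ω_n = 6.142 rad/s and ζ = 6.53/(2·6.142) = 0.5315.
%OS = 100·exp(−πζ/√(1−ζ²)) = 13.9%.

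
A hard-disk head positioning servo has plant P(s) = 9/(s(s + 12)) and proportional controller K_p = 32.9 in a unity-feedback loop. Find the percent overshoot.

The closed-loop denominator s² + 12s + 296.1 gives ω_n = √296.1 = 17.21 and ζ = 12/(2ω_n) = 0.3487.
%OS = 100·exp(−πζ/√(1−ζ²)) = 100·exp(−π·0.3487/√0.8784) = 31.1%.

31.1%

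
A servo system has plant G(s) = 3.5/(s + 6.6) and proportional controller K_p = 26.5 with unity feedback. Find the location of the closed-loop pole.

s = -99.35

Closed-loop transfer function: T(s) = K_p·G(s)/(1 + K_p·G(s)) = 92.75/(s + 6.6 + 92.75) = 92.75/(s + 99.35).
The closed-loop pole is at s = −99.35.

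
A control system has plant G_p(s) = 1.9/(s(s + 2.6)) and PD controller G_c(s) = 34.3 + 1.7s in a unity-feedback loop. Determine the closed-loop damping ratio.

Forward path: (34.3 + 1.7s)·1.9/(s(s+2.6)). The closed-loop characteristic equation is s² + (2.6 + 1.9·1.7)s + 1.9·34.3 = 0.
That is s² + 5.83s + 65.17 = 0, so ω_n = 8.073 rad/s and ζ = 5.83/(2·8.073) = 0.3611.

ζ = 0.361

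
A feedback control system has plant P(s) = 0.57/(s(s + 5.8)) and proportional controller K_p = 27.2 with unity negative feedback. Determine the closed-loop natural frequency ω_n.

ω_n = 3.94 rad/s

With unity feedback the closed-loop characteristic equation is s² + 5.8s + 27.2·0.57 = s² + 5.8s + 15.5 = 0.
Matching s² + 2ζω_n s + ω_n²: ω_n = √15.5 = 3.938 rad/s and 2ζω_n = 5.8, so ζ = 5.8/(2·3.938) = 0.737.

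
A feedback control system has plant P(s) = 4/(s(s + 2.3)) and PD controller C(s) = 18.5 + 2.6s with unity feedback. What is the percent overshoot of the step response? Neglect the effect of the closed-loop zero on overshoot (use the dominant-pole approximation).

3.21%

Forward path: (18.5 + 2.6s)·4/(s(s+2.3)). The closed-loop characteristic equation is s² + (2.3 + 4·2.6)s + 4·18.5 = 0.
That is s² + 12.7s + 74 = 0, so ω_n = 8.602 rad/s and ζ = 12.7/(2·8.602) = 0.7382.
%OS = 100·exp(−πζ/√(1−ζ²)) = 3.21%.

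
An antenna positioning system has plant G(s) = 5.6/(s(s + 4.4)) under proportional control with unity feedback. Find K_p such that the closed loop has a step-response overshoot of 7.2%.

From %OS = 100·exp(−πζ/√(1−ζ²)) = 7.2%, ζ = −ln(0.072)/√(π²+ln²(0.072)) = 0.6421.
Characteristic equation s² + 4.4s + 5.6K_p = 0 gives ζ = 4.4/(2√(5.6K_p)).
Setting ζ = 0.6421: √(5.6K_p) = 4.4/(2·0.6421) = 3.426, so K_p = 11.74/5.6 = 2.1.

K_p = 2.1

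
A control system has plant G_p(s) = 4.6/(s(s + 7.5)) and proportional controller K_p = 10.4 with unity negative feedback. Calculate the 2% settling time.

The closed-loop denominator s² + 7.5s + 47.84 gives ω_n = √47.84 = 6.917 and ζ = 7.5/(2ω_n) = 0.5422.
2% settling time T_s ≈ 4/(ζω_n) = 4/3.75 = 1.07 s.

T_s ≈ 1.07 s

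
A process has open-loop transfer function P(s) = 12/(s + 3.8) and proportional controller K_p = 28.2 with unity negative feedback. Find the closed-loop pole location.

Closed-loop transfer function: T(s) = K_p·P(s)/(1 + K_p·P(s)) = 338.4/(s + 3.8 + 338.4) = 338.4/(s + 342.2).
The closed-loop pole is at s = −342.2.

s = -342.2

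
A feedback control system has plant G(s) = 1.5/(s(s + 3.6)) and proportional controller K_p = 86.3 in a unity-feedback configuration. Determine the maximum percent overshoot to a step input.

60.4%

From 1 + K_pG(s) = 0: s² + 3.6s + 129.4 = 0 ⇒ ω_n = 11.38, ζ = 0.1582.
%OS = 100·exp(−πζ/√(1−ζ²)) = 100·exp(−π·0.1582/√0.975) = 60.4%.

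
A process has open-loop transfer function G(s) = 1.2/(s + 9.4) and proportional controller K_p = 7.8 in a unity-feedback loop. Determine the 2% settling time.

Closed-loop transfer function: T(s) = K_p·G(s)/(1 + K_p·G(s)) = 9.36/(s + 9.4 + 9.36) = 9.36/(s + 18.76).
Time constant τ = 1/18.76 = 0.0533 s, so the 2% settling time is about 4τ = 0.213 s.

T_s ≈ 0.213 s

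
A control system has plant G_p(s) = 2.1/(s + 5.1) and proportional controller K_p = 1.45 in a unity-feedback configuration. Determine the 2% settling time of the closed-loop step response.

Closed-loop transfer function: T(s) = K_p·G_p(s)/(1 + K_p·G_p(s)) = 3.045/(s + 5.1 + 3.045) = 3.045/(s + 8.145).
Time constant τ = 1/8.145 = 0.1228 s, so the 2% settling time is about 4τ = 0.491 s.

T_s ≈ 0.491 s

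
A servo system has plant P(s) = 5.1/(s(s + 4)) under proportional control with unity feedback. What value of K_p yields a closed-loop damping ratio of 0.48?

K_p = 3.4

Closed-loop characteristic equation: s² + 4s + K_p·5.1 = 0.
So ω_n = √(5.1K_p) and 2ζω_n = 4, giving ζ = 4/(2√(5.1K_p)).
Setting ζ = 0.48: √(5.1K_p) = 4/(2·0.48) = 4.167, so K_p = 17.36/5.1 = 3.4.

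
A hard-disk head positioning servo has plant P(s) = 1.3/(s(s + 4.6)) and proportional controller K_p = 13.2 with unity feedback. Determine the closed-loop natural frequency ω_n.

With unity feedback the closed-loop characteristic equation is s² + 4.6s + 13.2·1.3 = s² + 4.6s + 17.16 = 0.
Matching s² + 2ζω_n s + ω_n²: ω_n = √17.16 = 4.142 rad/s and 2ζω_n = 4.6, so ζ = 4.6/(2·4.142) = 0.555.

ω_n = 4.14 rad/s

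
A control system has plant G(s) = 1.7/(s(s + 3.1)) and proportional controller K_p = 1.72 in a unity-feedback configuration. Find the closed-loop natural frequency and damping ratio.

With unity feedback the closed-loop characteristic equation is s² + 3.1s + 1.72·1.7 = s² + 3.1s + 2.924 = 0.
Matching s² + 2ζω_n s + ω_n²: ω_n = √2.924 = 1.71 rad/s and 2ζω_n = 3.1, so ζ = 3.1/(2·1.71) = 0.906.

ω_n = 1.71 rad/s, ζ = 0.906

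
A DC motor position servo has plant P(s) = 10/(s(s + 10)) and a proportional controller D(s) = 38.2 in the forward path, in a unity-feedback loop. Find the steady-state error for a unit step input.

0

The open loop D(s)P(s) has a pole at the origin (type 1), so the static position error constant is infinite and e_ss = 1/(1+∞) = 0.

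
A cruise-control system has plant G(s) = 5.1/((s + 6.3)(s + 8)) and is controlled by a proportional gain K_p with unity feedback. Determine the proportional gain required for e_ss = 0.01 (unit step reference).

For a type-0 loop with proportional control, e_ss = 1/(1 + K_p·G(0)).
G(0) = 0.1012. Require 1/(1 + K_p·0.1012) = 0.01, so 1 + 0.1012·K_p = 100.
K_p = (100 − 1)/0.1012 = 978.

K_p = 978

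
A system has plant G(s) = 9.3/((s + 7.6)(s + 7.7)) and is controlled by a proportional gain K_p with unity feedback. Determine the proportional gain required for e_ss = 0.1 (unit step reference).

Steady-state error for a unit step on this type-0 loop is 1/(1 + K_p·G(0)).
G(0) = 0.1589. Require 1/(1 + K_p·0.1589) = 0.1, so 1 + 0.1589·K_p = 10.
K_p = (10 − 1)/0.1589 = 56.6.

K_p = 56.6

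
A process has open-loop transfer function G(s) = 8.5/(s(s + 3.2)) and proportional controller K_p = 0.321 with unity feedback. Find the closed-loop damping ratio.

1 + K_p·G(s) = 0 gives s² + 3.2s + 2.728 = 0.
Matching s² + 2ζω_n s + ω_n²: ω_n = √2.728 = 1.652 rad/s and 2ζω_n = 3.2, so ζ = 3.2/(2·1.652) = 0.969.

ζ = 0.969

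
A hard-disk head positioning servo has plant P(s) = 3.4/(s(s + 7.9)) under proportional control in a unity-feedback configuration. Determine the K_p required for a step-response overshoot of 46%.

From %OS = 100·exp(−πζ/√(1−ζ²)) = 46%, ζ = −ln(0.46)/√(π²+ln²(0.46)) = 0.24.
Characteristic equation s² + 7.9s + 3.4K_p = 0 gives ζ = 7.9/(2√(3.4K_p)).
Setting ζ = 0.24: √(3.4K_p) = 7.9/(2·0.24) = 16.46, so K_p = 271/3.4 = 79.7.

K_p = 79.7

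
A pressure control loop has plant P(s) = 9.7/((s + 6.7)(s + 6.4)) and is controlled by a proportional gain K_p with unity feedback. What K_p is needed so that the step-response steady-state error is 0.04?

Steady-state error for a unit step on this type-0 loop is 1/(1 + K_p·P(0)).
P(0) = 0.2262. Require 1/(1 + K_p·0.2262) = 0.04, so 1 + 0.2262·K_p = 25.
K_p = (25 − 1)/0.2262 = 106.

K_p = 106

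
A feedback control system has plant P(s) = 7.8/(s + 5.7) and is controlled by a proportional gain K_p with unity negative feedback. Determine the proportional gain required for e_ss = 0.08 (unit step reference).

K_p = 8.4

Steady-state error for a unit step on this type-0 loop is 1/(1 + K_p·P(0)).
P(0) = 1.368. Require 1/(1 + K_p·1.368) = 0.08, so 1 + 1.368·K_p = 12.5.
K_p = (12.5 − 1)/1.368 = 8.4.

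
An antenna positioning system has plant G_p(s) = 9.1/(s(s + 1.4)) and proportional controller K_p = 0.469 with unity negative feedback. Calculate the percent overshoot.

32.3%

Closed-loop characteristic equation: s² + 1.4s + 4.268 = 0, so ω_n = 2.066 rad/s and ζ = 1.4/(2·2.066) = 0.3388.
%OS = 100·exp(−πζ/√(1−ζ²)) = 100·exp(−π·0.3388/√0.8852) = 32.3%.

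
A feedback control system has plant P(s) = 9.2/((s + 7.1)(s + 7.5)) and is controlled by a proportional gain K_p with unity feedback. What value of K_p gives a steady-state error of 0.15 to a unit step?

K_p = 32.8

Steady-state error for a unit step on this type-0 loop is 1/(1 + K_p·P(0)).
P(0) = 0.1728. Require 1/(1 + K_p·0.1728) = 0.15, so 1 + 0.1728·K_p = 6.667.
K_p = (6.667 − 1)/0.1728 = 32.8.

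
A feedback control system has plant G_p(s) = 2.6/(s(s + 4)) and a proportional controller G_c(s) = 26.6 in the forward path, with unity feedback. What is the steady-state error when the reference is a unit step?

The open loop G_c(s)G_p(s) has a pole at the origin (type 1), so the static position error constant is infinite and e_ss = 1/(1+∞) = 0.

0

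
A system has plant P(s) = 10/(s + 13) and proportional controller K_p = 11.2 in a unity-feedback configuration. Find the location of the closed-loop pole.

s = -125

Closed-loop transfer function: T(s) = K_p·P(s)/(1 + K_p·P(s)) = 112/(s + 13 + 112) = 112/(s + 125).
The closed-loop pole is at s = −125.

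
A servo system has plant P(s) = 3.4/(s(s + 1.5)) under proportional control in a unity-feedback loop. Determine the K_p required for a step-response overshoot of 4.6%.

K_p = 0.338

From %OS = 100·exp(−πζ/√(1−ζ²)) = 4.6%, ζ = −ln(0.046)/√(π²+ln²(0.046)) = 0.7.
Characteristic equation s² + 1.5s + 3.4K_p = 0 gives ζ = 1.5/(2√(3.4K_p)).
Setting ζ = 0.7: √(3.4K_p) = 1.5/(2·0.7) = 1.071, so K_p = 1.148/3.4 = 0.338.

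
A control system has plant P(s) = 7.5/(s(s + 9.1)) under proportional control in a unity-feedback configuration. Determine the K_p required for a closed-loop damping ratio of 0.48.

K_p = 12

Closed-loop characteristic equation: s² + 9.1s + K_p·7.5 = 0.
So ω_n = √(7.5K_p) and 2ζω_n = 9.1, giving ζ = 9.1/(2√(7.5K_p)).
Setting ζ = 0.48: √(7.5K_p) = 9.1/(2·0.48) = 9.479, so K_p = 89.85/7.5 = 12.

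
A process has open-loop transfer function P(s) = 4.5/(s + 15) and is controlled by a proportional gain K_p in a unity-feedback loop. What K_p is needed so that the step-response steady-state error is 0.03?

K_p = 108

Steady-state error for a unit step on this type-0 loop is 1/(1 + K_p·P(0)).
P(0) = 0.3. Require 1/(1 + K_p·0.3) = 0.03, so 1 + 0.3·K_p = 33.33.
K_p = (33.33 − 1)/0.3 = 108.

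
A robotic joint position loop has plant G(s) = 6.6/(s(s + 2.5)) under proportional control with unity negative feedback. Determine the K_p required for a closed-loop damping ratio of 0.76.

Closed-loop characteristic equation: s² + 2.5s + K_p·6.6 = 0.
So ω_n = √(6.6K_p) and 2ζω_n = 2.5, giving ζ = 2.5/(2√(6.6K_p)).
Setting ζ = 0.76: √(6.6K_p) = 2.5/(2·0.76) = 1.645, so K_p = 2.705/6.6 = 0.41.

K_p = 0.41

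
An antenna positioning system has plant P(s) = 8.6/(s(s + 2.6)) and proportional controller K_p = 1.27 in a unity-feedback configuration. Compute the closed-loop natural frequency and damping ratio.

ω_n = 3.3 rad/s, ζ = 0.393

1 + K_p·P(s) = 0 gives s² + 2.6s + 10.92 = 0.
Matching s² + 2ζω_n s + ω_n²: ω_n = √10.92 = 3.305 rad/s and 2ζω_n = 2.6, so ζ = 2.6/(2·3.305) = 0.393.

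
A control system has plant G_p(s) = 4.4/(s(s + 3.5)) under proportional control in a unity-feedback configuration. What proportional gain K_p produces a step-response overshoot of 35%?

K_p = 6.93

From %OS = 100·exp(−πζ/√(1−ζ²)) = 35%, ζ = −ln(0.35)/√(π²+ln²(0.35)) = 0.3169.
Characteristic equation s² + 3.5s + 4.4K_p = 0 gives ζ = 3.5/(2√(4.4K_p)).
Setting ζ = 0.3169: √(4.4K_p) = 3.5/(2·0.3169) = 5.522, so K_p = 30.49/4.4 = 6.93.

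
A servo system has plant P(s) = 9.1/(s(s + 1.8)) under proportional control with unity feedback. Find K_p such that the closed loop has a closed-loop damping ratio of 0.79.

Closed-loop characteristic equation: s² + 1.8s + K_p·9.1 = 0.
So ω_n = √(9.1K_p) and 2ζω_n = 1.8, giving ζ = 1.8/(2√(9.1K_p)).
Setting ζ = 0.79: √(9.1K_p) = 1.8/(2·0.79) = 1.139, so K_p = 1.298/9.1 = 0.143.

K_p = 0.143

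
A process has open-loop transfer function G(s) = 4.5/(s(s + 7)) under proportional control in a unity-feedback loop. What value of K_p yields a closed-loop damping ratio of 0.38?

Closed-loop characteristic equation: s² + 7s + K_p·4.5 = 0.
So ω_n = √(4.5K_p) and 2ζω_n = 7, giving ζ = 7/(2√(4.5K_p)).
Setting ζ = 0.38: √(4.5K_p) = 7/(2·0.38) = 9.211, so K_p = 84.83/4.5 = 18.9.

K_p = 18.9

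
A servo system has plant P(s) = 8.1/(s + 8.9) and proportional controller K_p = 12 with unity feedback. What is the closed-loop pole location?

Closed-loop transfer function: T(s) = K_p·P(s)/(1 + K_p·P(s)) = 97.2/(s + 8.9 + 97.2) = 97.2/(s + 106.1).
The closed-loop pole is at s = −106.1.

s = -106.1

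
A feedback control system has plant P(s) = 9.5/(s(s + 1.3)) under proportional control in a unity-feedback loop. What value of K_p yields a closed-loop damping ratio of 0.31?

K_p = 0.463

Closed-loop characteristic equation: s² + 1.3s + K_p·9.5 = 0.
So ω_n = √(9.5K_p) and 2ζω_n = 1.3, giving ζ = 1.3/(2√(9.5K_p)).
Setting ζ = 0.31: √(9.5K_p) = 1.3/(2·0.31) = 2.097, so K_p = 4.396/9.5 = 0.463.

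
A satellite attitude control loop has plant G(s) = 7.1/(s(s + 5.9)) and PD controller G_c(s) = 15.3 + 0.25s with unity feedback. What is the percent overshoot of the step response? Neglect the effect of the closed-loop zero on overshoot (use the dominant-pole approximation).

Forward path: (15.3 + 0.25s)·7.1/(s(s+5.9)). The closed-loop characteristic equation is s² + (5.9 + 7.1·0.25)s + 7.1·15.3 = 0.
That is s² + 7.675s + 108.6 = 0, so ω_n = 10.42 rad/s and ζ = 7.675/(2·10.42) = 0.3682.
%OS = 100·exp(−πζ/√(1−ζ²)) = 28.8%.

28.8%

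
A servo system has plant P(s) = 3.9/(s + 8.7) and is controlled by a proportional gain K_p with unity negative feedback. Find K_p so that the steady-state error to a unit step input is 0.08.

K_p = 25.7

Steady-state error for a unit step on this type-0 loop is 1/(1 + K_p·P(0)).
P(0) = 0.4483. Require 1/(1 + K_p·0.4483) = 0.08, so 1 + 0.4483·K_p = 12.5.
K_p = (12.5 − 1)/0.4483 = 25.7.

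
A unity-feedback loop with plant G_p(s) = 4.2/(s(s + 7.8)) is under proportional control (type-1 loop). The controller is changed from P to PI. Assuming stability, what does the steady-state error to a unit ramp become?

0

The integrator raises the loop to type 2, so K_v → ∞ and e_ss to a ramp is zero.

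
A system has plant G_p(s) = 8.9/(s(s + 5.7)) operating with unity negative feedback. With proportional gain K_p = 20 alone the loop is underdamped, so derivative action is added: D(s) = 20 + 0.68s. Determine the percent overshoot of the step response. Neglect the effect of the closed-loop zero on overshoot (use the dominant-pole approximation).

Forward path: (20 + 0.68s)·8.9/(s(s+5.7)). The closed-loop characteristic equation is s² + (5.7 + 8.9·0.68)s + 8.9·20 = 0.
That is s² + 11.75s + 178 = 0, so ω_n = 13.34 rad/s and ζ = 11.75/(2·13.34) = 0.4404.
%OS = 100·exp(−πζ/√(1−ζ²)) = 21.4%.

21.4%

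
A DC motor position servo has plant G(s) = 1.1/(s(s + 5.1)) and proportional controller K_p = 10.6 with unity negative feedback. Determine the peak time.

Closed-loop characteristic equation: s² + 5.1s + 11.66 = 0, so ω_n = 3.415 rad/s and ζ = 5.1/(2·3.415) = 0.7468.
Damped frequency ω_d = ω_n√(1−ζ²) = 2.271 rad/s, so peak time T_p = π/ω_d = 1.38 s.

T_p = 1.38 s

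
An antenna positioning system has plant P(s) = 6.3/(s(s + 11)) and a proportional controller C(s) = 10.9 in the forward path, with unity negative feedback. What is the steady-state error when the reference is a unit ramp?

The loop has one pole at the origin (type 1). Velocity error constant K_v = lim_{s→0} s·C(s)P(s) = 10.9·6.3/11 = 6.243.
Steady-state error to a unit ramp: e_ss = 1/K_v = 0.16.

0.16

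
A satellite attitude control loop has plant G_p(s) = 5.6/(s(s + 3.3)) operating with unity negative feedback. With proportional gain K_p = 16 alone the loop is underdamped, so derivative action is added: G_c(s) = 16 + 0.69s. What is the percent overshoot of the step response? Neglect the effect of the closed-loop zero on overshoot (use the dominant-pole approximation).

Forward path: (16 + 0.69s)·5.6/(s(s+3.3)). The closed-loop characteristic equation is s² + (3.3 + 5.6·0.69)s + 5.6·16 = 0.
That is s² + 7.164s + 89.6 = 0, so ω_n = 9.466 rad/s and ζ = 7.164/(2·9.466) = 0.3784.
%OS = 100·exp(−πζ/√(1−ζ²)) = 27.7%.

27.7%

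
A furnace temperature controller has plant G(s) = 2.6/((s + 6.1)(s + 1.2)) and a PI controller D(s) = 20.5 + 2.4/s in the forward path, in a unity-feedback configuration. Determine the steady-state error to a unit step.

The open loop D(s)G(s) has a pole at the origin (type 1), so the static position error constant is infinite and e_ss = 1/(1+∞) = 0.

0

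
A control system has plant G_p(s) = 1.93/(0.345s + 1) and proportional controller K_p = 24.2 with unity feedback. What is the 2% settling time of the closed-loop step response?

Closed loop: T(s) = K_p·G_p/(1+K_p·G_p) = 46.71/(0.345s + 1 + 46.71), with pole at s = −(1 + 46.71)/0.345 = −138.3.
τ = 1/138.3 = 0.007232 s, so 2% settling time ≈ 4τ = 0.0289 s.

T_s ≈ 0.0289 s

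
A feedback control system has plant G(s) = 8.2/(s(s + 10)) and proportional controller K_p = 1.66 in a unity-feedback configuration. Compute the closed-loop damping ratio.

ζ = 1.36

With unity feedback the closed-loop characteristic equation is s² + 10s + 1.66·8.2 = s² + 10s + 13.61 = 0.
Matching s² + 2ζω_n s + ω_n²: ω_n = √13.61 = 3.689 rad/s and 2ζω_n = 10, so ζ = 10/(2·3.689) = 1.36.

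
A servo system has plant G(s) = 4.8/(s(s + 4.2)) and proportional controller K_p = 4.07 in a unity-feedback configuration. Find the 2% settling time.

T_s ≈ 1.9 s

Closed-loop characteristic equation: s² + 4.2s + 19.54 = 0, so ω_n = 4.42 rad/s and ζ = 4.2/(2·4.42) = 0.4751.
2% settling time T_s ≈ 4/(ζω_n) = 4/2.1 = 1.9 s.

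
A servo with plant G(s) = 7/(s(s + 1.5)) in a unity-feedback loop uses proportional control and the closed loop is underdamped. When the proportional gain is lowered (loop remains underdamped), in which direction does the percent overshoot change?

decrease

ζ = 1.5/(2√(7K_p)) rises as K_p falls; higher damping means less overshoot.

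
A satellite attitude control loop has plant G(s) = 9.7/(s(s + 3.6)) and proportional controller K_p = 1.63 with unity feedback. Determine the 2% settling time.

T_s ≈ 2.22 s

From 1 + K_pG(s) = 0: s² + 3.6s + 15.81 = 0 ⇒ ω_n = 3.976, ζ = 0.4527.
2% settling time T_s ≈ 4/(ζω_n) = 4/1.8 = 2.22 s.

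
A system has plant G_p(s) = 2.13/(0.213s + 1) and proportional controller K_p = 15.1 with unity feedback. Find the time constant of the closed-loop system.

Closed loop: T(s) = K_p·G_p/(1+K_p·G_p) = 32.16/(0.213s + 1 + 32.16), with pole at s = −(1 + 32.16)/0.213 = −155.7.
Closed-loop time constant τ = 1/155.7 = 0.00642 s.

τ = 0.00642 s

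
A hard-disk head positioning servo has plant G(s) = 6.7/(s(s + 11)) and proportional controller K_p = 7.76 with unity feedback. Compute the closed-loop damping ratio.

ζ = 0.763

The closed-loop denominator is s(s+11) + 7.76·6.7 = s² + 11s + 51.99.
Matching s² + 2ζω_n s + ω_n²: ω_n = √51.99 = 7.211 rad/s and 2ζω_n = 11, so ζ = 11/(2·7.211) = 0.763.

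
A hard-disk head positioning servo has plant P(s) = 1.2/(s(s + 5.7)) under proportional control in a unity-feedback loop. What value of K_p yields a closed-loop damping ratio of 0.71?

Closed-loop characteristic equation: s² + 5.7s + K_p·1.2 = 0.
So ω_n = √(1.2K_p) and 2ζω_n = 5.7, giving ζ = 5.7/(2√(1.2K_p)).
Setting ζ = 0.71: √(1.2K_p) = 5.7/(2·0.71) = 4.014, so K_p = 16.11/1.2 = 13.4.

K_p = 13.4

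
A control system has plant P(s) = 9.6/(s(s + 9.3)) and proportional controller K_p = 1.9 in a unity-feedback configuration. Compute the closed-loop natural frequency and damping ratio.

The closed-loop denominator is s(s+9.3) + 1.9·9.6 = s² + 9.3s + 18.24.
Matching s² + 2ζω_n s + ω_n²: ω_n = √18.24 = 4.271 rad/s and 2ζω_n = 9.3, so ζ = 9.3/(2·4.271) = 1.09.

ω_n = 4.27 rad/s, ζ = 1.09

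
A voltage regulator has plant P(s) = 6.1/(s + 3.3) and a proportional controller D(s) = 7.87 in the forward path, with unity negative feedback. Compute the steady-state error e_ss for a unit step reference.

0.0643

The loop is type 0. Static position error constant K_pos = D(0)·P(0) = 7.87·1.848 = 14.55.
Steady-state error to a unit step: e_ss = 1/(1+K_pos) = 1/15.55 = 0.0643.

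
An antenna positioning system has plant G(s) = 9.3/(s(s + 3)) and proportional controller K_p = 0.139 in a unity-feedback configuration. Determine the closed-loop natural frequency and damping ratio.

The closed-loop denominator is s(s+3) + 0.139·9.3 = s² + 3s + 1.293.
So ω_n² = 1.293 ⇒ ω_n = 1.137 rad/s, and ζ = 3/(2ω_n) = 1.32.

ω_n = 1.14 rad/s, ζ = 1.32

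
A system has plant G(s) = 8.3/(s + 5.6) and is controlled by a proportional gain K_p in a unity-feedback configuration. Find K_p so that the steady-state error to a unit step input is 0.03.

Steady-state error for a unit step on this type-0 loop is 1/(1 + K_p·G(0)).
G(0) = 1.482. Require 1/(1 + K_p·1.482) = 0.03, so 1 + 1.482·K_p = 33.33.
K_p = (33.33 − 1)/1.482 = 21.8.

K_p = 21.8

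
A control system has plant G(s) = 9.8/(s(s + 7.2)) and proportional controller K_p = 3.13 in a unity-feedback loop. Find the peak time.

T_p = 0.746 s

The closed-loop denominator s² + 7.2s + 30.67 gives ω_n = √30.67 = 5.538 and ζ = 7.2/(2ω_n) = 0.65.
Damped frequency ω_d = ω_n√(1−ζ²) = 4.209 rad/s, so peak time T_p = π/ω_d = 0.746 s.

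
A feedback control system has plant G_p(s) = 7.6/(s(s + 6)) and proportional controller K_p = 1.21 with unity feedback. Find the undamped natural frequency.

ω_n = 3.03 rad/s

1 + K_p·G_p(s) = 0 gives s² + 6s + 9.196 = 0.
Matching s² + 2ζω_n s + ω_n²: ω_n = √9.196 = 3.032 rad/s and 2ζω_n = 6, so ζ = 6/(2·3.032) = 0.989.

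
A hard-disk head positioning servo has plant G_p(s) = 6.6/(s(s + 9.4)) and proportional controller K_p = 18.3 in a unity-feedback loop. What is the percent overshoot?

22.6%

From 1 + K_pG_p(s) = 0: s² + 9.4s + 120.8 = 0 ⇒ ω_n = 10.99, ζ = 0.4277.
%OS = 100·exp(−πζ/√(1−ζ²)) = 100·exp(−π·0.4277/√0.8171) = 22.6%.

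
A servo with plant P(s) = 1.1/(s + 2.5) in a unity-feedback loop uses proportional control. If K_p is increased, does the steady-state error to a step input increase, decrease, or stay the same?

decrease

The position error constant K_pos = K_p·P(0) grows with K_p, and e_ss = 1/(1+K_pos) falls.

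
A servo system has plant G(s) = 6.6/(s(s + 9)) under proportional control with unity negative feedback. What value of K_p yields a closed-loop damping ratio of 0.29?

Closed-loop characteristic equation: s² + 9s + K_p·6.6 = 0.
So ω_n = √(6.6K_p) and 2ζω_n = 9, giving ζ = 9/(2√(6.6K_p)).
Setting ζ = 0.29: √(6.6K_p) = 9/(2·0.29) = 15.52, so K_p = 240.8/6.6 = 36.5.

K_p = 36.5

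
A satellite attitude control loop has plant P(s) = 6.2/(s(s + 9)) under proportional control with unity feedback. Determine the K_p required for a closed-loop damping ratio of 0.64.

Closed-loop characteristic equation: s² + 9s + K_p·6.2 = 0.
So ω_n = √(6.2K_p) and 2ζω_n = 9, giving ζ = 9/(2√(6.2K_p)).
Setting ζ = 0.64: √(6.2K_p) = 9/(2·0.64) = 7.031, so K_p = 49.44/6.2 = 7.97.

K_p = 7.97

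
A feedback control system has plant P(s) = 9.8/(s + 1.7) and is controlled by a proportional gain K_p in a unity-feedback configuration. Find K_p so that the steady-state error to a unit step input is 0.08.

Steady-state error for a unit step on this type-0 loop is 1/(1 + K_p·P(0)).
P(0) = 5.765. Require 1/(1 + K_p·5.765) = 0.08, so 1 + 5.765·K_p = 12.5.
K_p = (12.5 − 1)/5.765 = 1.99.

K_p = 1.99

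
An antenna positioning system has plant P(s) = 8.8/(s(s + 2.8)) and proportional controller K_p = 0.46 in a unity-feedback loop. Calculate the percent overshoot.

4.77%

The closed-loop denominator s² + 2.8s + 4.048 gives ω_n = √4.048 = 2.012 and ζ = 2.8/(2ω_n) = 0.6958.
%OS = 100·exp(−πζ/√(1−ζ²)) = 100·exp(−π·0.6958/√0.5158) = 4.77%.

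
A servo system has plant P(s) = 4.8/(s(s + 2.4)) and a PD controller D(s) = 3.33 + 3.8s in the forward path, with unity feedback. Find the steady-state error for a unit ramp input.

0.15

The loop has one pole at the origin (type 1). Velocity error constant K_v = lim_{s→0} s·D(s)P(s) = 3.33·4.8/2.4 = 6.66.
Steady-state error to a unit ramp: e_ss = 1/K_v = 0.15.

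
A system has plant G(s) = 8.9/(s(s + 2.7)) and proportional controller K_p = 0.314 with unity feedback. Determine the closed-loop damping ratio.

With unity feedback the closed-loop characteristic equation is s² + 2.7s + 0.314·8.9 = s² + 2.7s + 2.795 = 0.
So ω_n² = 2.795 ⇒ ω_n = 1.672 rad/s, and ζ = 2.7/(2ω_n) = 0.808.

ζ = 0.808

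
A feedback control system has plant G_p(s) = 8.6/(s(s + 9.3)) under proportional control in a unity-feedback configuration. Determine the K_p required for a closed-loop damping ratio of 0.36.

Closed-loop characteristic equation: s² + 9.3s + K_p·8.6 = 0.
So ω_n = √(8.6K_p) and 2ζω_n = 9.3, giving ζ = 9.3/(2√(8.6K_p)).
Setting ζ = 0.36: √(8.6K_p) = 9.3/(2·0.36) = 12.92, so K_p = 166.8/8.6 = 19.4.

K_p = 19.4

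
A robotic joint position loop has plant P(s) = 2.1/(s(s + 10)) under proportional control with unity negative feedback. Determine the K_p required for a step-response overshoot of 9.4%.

From %OS = 100·exp(−πζ/√(1−ζ²)) = 9.4%, ζ = −ln(0.094)/√(π²+ln²(0.094)) = 0.6013.
Characteristic equation s² + 10s + 2.1K_p = 0 gives ζ = 10/(2√(2.1K_p)).
Setting ζ = 0.6013: √(2.1K_p) = 10/(2·0.6013) = 8.315, so K_p = 69.13/2.1 = 32.9.

K_p = 32.9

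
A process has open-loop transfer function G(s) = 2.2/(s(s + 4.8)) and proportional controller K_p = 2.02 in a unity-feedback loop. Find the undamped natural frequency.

1 + K_p·G(s) = 0 gives s² + 4.8s + 4.444 = 0.
So ω_n² = 4.444 ⇒ ω_n = 2.108 rad/s, and ζ = 4.8/(2ω_n) = 1.14.

ω_n = 2.11 rad/s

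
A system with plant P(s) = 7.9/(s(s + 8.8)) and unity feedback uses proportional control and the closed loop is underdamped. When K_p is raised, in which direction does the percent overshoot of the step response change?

ζ = 8.8/(2√(7.9K_p)) decreases as K_p grows; lower damping means more overshoot.

increase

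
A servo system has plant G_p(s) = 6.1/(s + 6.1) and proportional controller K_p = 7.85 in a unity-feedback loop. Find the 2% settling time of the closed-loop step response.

T_s ≈ 0.0741 s

Closed-loop transfer function: T(s) = K_p·G_p(s)/(1 + K_p·G_p(s)) = 47.88/(s + 6.1 + 47.88) = 47.88/(s + 53.98).
Time constant τ = 1/53.98 = 0.01852 s, so the 2% settling time is about 4τ = 0.0741 s.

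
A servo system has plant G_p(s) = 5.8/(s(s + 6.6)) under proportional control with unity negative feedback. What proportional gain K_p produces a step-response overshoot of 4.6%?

From %OS = 100·exp(−πζ/√(1−ζ²)) = 4.6%, ζ = −ln(0.046)/√(π²+ln²(0.046)) = 0.7.
Characteristic equation s² + 6.6s + 5.8K_p = 0 gives ζ = 6.6/(2√(5.8K_p)).
Setting ζ = 0.7: √(5.8K_p) = 6.6/(2·0.7) = 4.714, so K_p = 22.23/5.8 = 3.83.

K_p = 3.83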